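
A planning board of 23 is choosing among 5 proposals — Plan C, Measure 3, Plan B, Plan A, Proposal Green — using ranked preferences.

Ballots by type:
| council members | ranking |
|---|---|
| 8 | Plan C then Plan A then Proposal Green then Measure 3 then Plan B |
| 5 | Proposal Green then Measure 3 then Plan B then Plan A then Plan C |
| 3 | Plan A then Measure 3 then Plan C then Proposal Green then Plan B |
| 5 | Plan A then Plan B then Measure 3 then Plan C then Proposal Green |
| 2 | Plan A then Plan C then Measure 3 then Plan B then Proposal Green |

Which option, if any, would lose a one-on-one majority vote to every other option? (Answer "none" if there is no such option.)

Head-to-head results (23 council members):
Plan C vs Measure 3: 10 to 13, Measure 3.
Plan C–Plan B: Plan C 13–10.
Plan C vs Plan A: 8 to 15, Plan A.
Plan C vs Proposal Green: 8+3+5+2 = 18 for Plan C, 5 for Proposal Green — Plan C by 18–5.
Measure 3 vs Plan B: 18 to 5, Measure 3.
Measure 3 vs Plan A: 5 for Measure 3, 18 for Plan A — Plan A by 18–5.
Measure 3 vs Proposal Green: Proposal Green wins 13–10.
Plan B vs Plan A: Plan A wins 18–5.
Plan B–Proposal Green: Proposal Green 16–7.
Plan A–Proposal Green: Plan A 18–5.
Plan B loses to every other option — it is the Condorcet loser.

Plan B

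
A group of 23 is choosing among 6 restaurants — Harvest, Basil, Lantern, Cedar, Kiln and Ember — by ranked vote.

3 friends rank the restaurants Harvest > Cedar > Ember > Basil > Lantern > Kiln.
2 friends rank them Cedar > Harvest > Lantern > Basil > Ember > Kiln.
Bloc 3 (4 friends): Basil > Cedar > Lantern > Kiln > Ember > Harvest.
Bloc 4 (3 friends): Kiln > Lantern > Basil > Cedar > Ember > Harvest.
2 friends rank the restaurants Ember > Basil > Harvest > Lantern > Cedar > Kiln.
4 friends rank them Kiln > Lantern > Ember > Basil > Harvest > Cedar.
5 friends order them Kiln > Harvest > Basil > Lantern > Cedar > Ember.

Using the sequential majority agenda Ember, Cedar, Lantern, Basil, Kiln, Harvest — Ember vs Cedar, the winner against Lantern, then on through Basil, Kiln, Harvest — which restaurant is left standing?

Round 1: Ember vs Cedar — 6–17, Cedar advances.
Round 2: Cedar vs Lantern — 9–14, Lantern advances.
Round 3: Lantern vs Basil — 9–14, Basil advances.
Round 4: Basil vs Kiln — 11–12, Kiln advances.
Round 5: Kiln vs Harvest — 16–7, Kiln advances.
The agenda winner is Kiln.

Kiln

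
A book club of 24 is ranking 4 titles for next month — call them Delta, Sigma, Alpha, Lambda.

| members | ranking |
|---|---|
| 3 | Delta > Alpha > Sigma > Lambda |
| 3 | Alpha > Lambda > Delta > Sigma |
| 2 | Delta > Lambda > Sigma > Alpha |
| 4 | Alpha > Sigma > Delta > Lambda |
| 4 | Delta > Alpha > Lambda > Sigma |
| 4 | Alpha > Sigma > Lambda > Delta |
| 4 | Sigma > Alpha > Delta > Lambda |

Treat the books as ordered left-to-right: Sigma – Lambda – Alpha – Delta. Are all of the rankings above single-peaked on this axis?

no

Axis positions: Sigma=1, Lambda=2, Alpha=3, Delta=4.
Faction 1: ranking walks positions 4-3-1-2; Sigma is ranked above Lambda even though Lambda lies between Sigma and the peak Delta on the axis — preferences dip and rise again. Not single-peaked.
Faction 2 (peak Alpha at position 3): ranking walks positions 3-2-4-1, expanding outward from the peak — single-peaked.
Faction 3: ranking walks positions 4-2-1-3; Lambda is ranked above Alpha even though Alpha lies between Lambda and the peak Delta on the axis — preferences dip and rise again. Not single-peaked.
Faction 4: ranking walks positions 3-1-4-2; Sigma is ranked above Lambda even though Lambda lies between Sigma and the peak Alpha on the axis — preferences dip and rise again. Not single-peaked.
Faction 5 (peak Delta at position 4): ranking walks positions 4-3-2-1, expanding outward from the peak — single-peaked.
Faction 6: ranking walks positions 3-1-2-4; Sigma is ranked above Lambda even though Lambda lies between Sigma and the peak Alpha on the axis — preferences dip and rise again. Not single-peaked.
Faction 7: ranking walks positions 1-3-4-2; Alpha is ranked above Lambda even though Lambda lies between Alpha and the peak Sigma on the axis — preferences dip and rise again. Not single-peaked.
Faction 1 violates single-peakedness, so the profile is not single-peaked on this axis.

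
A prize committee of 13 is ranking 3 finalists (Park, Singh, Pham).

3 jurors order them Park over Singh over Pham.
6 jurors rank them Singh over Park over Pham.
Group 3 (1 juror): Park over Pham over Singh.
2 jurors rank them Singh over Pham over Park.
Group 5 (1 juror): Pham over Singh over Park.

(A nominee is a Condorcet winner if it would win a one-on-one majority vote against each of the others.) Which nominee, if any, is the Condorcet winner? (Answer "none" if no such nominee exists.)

Singh

Check each pair by majority over 13 ballots:
Park–Singh: Singh 9–4.
Park vs Pham: Park, 10–3.
Singh–Pham: Singh 11–2.
Singh defeats every rival head-to-head and is the Condorcet winner.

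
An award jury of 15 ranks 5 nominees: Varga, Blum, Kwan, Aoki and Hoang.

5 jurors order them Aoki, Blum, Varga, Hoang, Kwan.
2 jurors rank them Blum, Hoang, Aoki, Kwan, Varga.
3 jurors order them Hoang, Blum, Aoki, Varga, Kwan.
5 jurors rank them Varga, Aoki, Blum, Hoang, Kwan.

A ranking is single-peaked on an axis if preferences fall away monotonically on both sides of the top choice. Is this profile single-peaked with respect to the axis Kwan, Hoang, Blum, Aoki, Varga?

Axis positions: Kwan=1, Hoang=2, Blum=3, Aoki=4, Varga=5.
Faction 1 (peak Aoki at position 4): ranking walks positions 4-3-5-2-1, expanding outward from the peak — single-peaked.
Faction 2 (peak Blum at position 3): ranking walks positions 3-2-4-1-5, expanding outward from the peak — single-peaked.
Faction 3 (peak Hoang at position 2): ranking walks positions 2-3-4-5-1, expanding outward from the peak — single-peaked.
Faction 4 (peak Varga at position 5): ranking walks positions 5-4-3-2-1, expanding outward from the peak — single-peaked.
Every ranking is single-peaked on this axis.

yes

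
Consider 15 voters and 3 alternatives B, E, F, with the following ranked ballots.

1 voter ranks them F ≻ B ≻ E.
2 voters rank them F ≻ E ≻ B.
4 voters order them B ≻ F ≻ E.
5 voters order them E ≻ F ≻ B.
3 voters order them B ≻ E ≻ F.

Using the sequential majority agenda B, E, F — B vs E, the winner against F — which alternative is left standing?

Round 1: B vs E — 8–7, B advances.
Round 2: B vs F — 7–8, F advances.
The agenda winner is F.

F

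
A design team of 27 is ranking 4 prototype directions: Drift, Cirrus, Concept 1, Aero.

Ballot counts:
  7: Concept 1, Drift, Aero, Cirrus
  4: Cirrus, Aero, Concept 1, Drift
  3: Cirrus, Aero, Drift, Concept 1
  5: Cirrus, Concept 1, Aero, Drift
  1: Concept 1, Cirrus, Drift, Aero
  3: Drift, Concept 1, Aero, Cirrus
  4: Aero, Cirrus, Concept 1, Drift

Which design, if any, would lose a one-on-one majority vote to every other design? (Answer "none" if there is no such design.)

Drift

Head-to-head results (27 engineers):
Drift vs Cirrus: Drift preferred on 7+3 = 10 ballots; Cirrus wins 17–10.
Drift vs Concept 1: 6 to 21, Concept 1.
Drift vs Aero: 7+1+3 = 11 for Drift, 16 for Aero — Aero by 16–11.
Cirrus vs Concept 1: Cirrus wins 16–11.
Cirrus vs Aero: Aero wins 14–13.
Concept 1 vs Aero: Concept 1 preferred on 7+5+1+3 = 16 ballots; Concept 1 wins 16–11.
Drift is beaten in every head-to-head and is the Condorcet loser.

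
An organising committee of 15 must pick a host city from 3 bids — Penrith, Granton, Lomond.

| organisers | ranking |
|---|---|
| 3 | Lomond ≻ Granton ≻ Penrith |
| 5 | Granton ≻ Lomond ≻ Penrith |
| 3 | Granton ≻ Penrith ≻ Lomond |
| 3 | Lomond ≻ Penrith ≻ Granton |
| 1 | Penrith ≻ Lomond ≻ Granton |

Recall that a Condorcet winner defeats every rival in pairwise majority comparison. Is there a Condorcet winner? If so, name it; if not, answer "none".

Granton

Check each pair by majority over 15 ballots:
Penrith vs Granton: 3+1 = 4 for Penrith, 11 for Granton — Granton by 11–4.
Penrith vs Lomond: 4 to 11, Lomond.
Granton vs Lomond: Granton is ranked higher on 5+3 = 8 ballots, Lomond on 7. Granton wins 8–7.
Granton wins every pairwise contest, so Granton is the Condorcet winner.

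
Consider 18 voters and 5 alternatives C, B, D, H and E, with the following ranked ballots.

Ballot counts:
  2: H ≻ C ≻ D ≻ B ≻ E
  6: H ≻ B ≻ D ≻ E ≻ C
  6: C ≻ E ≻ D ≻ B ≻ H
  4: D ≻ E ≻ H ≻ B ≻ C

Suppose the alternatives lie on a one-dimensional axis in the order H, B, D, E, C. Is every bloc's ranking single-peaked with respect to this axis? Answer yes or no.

no

Axis positions: H=1, B=2, D=3, E=4, C=5.
Bloc 1: ranking walks positions 1-5-3-2-4; C is ranked above B even though B lies between C and the peak H on the axis — preferences dip and rise again. Not single-peaked.
Bloc 2 (peak H at position 1): ranking walks positions 1-2-3-4-5, expanding outward from the peak — single-peaked.
Bloc 3 (peak C at position 5): ranking walks positions 5-4-3-2-1, expanding outward from the peak — single-peaked.
Bloc 4: ranking walks positions 3-4-1-2-5; H is ranked above B even though B lies between H and the peak D on the axis — preferences dip and rise again. Not single-peaked.
Bloc 1 violates single-peakedness, so the profile is not single-peaked on this axis.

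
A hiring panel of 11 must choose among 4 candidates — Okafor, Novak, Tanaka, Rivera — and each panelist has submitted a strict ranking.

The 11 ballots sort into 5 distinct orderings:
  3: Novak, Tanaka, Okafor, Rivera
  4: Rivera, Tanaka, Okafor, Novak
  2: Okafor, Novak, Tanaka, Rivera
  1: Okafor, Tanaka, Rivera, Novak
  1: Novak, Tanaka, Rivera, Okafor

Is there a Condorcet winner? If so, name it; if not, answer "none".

none

Check each pair by majority over 11 ballots:
Okafor vs Novak: 4+2+1 = 7 for Okafor, 4 for Novak — Okafor by 7–4.
Okafor vs Tanaka: 2+1 = 3 for Okafor, 8 for Tanaka — Tanaka by 8–3.
Okafor vs Rivera: 6 to 5, Okafor.
Novak vs Tanaka: 3+2+1 = 6 for Novak, 5 for Tanaka — Novak by 6–5.
Novak vs Rivera: Novak is ranked higher on 3+2+1 = 6 ballots, Rivera on 5. Novak wins 6–5.
Tanaka vs Rivera: Tanaka preferred on 3+2+1+1 = 7 ballots; Tanaka wins 7–4.
No candidate is unbeaten: Okafor loses to Tanaka; Novak loses to Okafor; Tanaka loses to Novak; Rivera loses to Okafor. In particular Okafor beats Novak beats Tanaka beats Okafor is a majority cycle — no Condorcet winner exists.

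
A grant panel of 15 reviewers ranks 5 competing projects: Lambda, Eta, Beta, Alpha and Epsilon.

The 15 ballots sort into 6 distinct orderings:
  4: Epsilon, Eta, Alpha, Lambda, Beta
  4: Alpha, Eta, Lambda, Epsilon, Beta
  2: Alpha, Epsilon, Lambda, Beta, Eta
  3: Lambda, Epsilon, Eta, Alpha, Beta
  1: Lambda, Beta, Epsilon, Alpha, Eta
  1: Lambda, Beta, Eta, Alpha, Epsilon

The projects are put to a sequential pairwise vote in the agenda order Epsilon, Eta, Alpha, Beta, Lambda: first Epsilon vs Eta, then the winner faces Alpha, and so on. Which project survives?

Lambda

Round 1: Epsilon vs Eta — 10–5, Epsilon advances.
Round 2: Epsilon vs Alpha — 8–7, Epsilon advances.
Round 3: Epsilon vs Beta — 13–2, Epsilon advances.
Round 4: Epsilon vs Lambda — 6–9, Lambda advances.
Lambda survives the agenda.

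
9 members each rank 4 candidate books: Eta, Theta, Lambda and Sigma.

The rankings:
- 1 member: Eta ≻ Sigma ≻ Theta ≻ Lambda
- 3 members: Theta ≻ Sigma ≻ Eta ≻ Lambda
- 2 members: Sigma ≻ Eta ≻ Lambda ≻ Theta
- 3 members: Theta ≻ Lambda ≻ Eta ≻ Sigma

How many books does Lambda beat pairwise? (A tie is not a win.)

0

Lambda against each rival (9 members):
Lambda vs Eta: 3 to 6, Eta.
Lambda vs Theta: 2 for Lambda, 7 for Theta — Theta by 7–2.
Lambda vs Sigma: Sigma, 6–3.
Lambda beats no one; loses to Eta, Theta, Sigma — 0 pairwise wins.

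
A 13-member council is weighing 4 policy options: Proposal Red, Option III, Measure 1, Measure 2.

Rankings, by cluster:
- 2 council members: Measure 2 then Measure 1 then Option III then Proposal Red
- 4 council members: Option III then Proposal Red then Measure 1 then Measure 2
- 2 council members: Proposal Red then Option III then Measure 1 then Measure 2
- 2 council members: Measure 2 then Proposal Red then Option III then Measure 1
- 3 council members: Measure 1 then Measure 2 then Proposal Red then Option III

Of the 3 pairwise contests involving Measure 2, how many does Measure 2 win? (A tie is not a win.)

Measure 2 against each rival (13 council members):
Measure 2 vs Proposal Red: Measure 2 is ranked higher on 2+2+3 = 7 ballots, Proposal Red on 6. Measure 2 wins 7–6.
Measure 2 vs Option III: 7 to 6, Measure 2.
Measure 2 vs Measure 1: Measure 2 preferred on 2+2 = 4 ballots; Measure 1 wins 9–4.
Measure 2 beats Proposal Red, Option III; loses to Measure 1 — 2 pairwise wins.

2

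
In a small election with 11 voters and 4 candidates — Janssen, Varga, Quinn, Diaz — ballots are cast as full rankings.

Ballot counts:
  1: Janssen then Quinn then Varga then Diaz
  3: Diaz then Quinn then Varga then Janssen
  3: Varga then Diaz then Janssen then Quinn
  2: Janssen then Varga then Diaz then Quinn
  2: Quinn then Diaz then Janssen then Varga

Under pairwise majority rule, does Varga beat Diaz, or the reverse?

Varga

Ballots ranking Varga above Diaz: 1 + 3 + 2 = 6.
Ballots ranking Diaz above Varga: 11 − 6 = 5.
Varga wins the head-to-head 6–5.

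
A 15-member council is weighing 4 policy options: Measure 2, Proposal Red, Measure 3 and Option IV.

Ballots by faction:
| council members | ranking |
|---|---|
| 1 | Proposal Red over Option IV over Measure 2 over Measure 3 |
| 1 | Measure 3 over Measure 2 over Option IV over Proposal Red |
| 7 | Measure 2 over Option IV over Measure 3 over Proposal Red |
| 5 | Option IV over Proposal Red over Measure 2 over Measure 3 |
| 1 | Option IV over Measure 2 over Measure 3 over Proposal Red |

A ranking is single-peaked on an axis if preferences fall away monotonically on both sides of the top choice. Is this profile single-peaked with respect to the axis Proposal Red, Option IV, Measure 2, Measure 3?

yes

Axis positions: Proposal Red=1, Option IV=2, Measure 2=3, Measure 3=4.
Faction 1 (peak Proposal Red at position 1): ranking walks positions 1-2-3-4, expanding outward from the peak — single-peaked.
Faction 2 (peak Measure 3 at position 4): ranking walks positions 4-3-2-1, expanding outward from the peak — single-peaked.
Faction 3 (peak Measure 2 at position 3): ranking walks positions 3-2-4-1, expanding outward from the peak — single-peaked.
Faction 4 (peak Option IV at position 2): ranking walks positions 2-1-3-4, expanding outward from the peak — single-peaked.
Faction 5 (peak Option IV at position 2): ranking walks positions 2-3-4-1, expanding outward from the peak — single-peaked.
Every ranking is single-peaked on this axis.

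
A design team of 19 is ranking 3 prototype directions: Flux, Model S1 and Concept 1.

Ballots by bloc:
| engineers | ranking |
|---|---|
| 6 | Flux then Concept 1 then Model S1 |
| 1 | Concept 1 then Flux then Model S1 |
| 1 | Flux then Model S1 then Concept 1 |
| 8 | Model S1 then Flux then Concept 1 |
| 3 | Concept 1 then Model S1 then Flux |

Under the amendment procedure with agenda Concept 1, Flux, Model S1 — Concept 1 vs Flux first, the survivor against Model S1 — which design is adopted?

Model S1

Round 1: Concept 1 vs Flux — 4–15, Flux advances.
Round 2: Flux vs Model S1 — 8–11, Model S1 advances.
Model S1 survives the agenda.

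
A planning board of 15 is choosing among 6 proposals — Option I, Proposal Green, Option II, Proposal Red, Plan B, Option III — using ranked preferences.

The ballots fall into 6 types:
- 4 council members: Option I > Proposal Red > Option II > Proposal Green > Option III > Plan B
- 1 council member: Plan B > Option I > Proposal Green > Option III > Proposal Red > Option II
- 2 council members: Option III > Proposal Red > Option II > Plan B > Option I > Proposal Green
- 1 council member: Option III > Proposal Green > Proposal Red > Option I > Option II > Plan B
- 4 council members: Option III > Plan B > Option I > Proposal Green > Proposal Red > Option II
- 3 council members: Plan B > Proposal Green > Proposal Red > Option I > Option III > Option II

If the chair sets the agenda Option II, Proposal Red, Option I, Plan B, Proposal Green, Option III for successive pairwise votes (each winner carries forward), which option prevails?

Option III

Round 1: Option II vs Proposal Red — 0–15, Proposal Red advances.
Round 2: Proposal Red vs Option I — 6–9, Option I advances.
Round 3: Option I vs Plan B — 5–10, Plan B advances.
Round 4: Plan B vs Proposal Green — 10–5, Plan B advances.
Round 5: Plan B vs Option III — 4–11, Option III advances.
Option III survives the agenda.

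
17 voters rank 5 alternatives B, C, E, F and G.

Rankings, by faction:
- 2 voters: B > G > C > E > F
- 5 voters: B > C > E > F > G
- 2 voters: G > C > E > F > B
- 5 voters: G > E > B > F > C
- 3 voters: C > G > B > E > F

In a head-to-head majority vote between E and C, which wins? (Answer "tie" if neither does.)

C

Ballots ranking E above C: 5.
Ballots ranking C above E: 17 − 5 = 12.
C wins the head-to-head 12–5.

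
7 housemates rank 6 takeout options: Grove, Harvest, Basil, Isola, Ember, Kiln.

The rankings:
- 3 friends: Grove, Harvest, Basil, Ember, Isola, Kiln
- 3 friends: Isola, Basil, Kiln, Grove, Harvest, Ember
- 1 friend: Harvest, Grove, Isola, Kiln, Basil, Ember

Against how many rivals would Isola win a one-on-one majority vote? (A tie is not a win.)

3

Isola against each rival (7 friends):
Isola vs Grove: Isola preferred on 3 ballots; Grove wins 4–3.
Isola vs Harvest: Harvest, 4–3.
Isola vs Basil: 4 to 3, Isola.
Isola vs Ember: Isola wins 4–3.
Isola vs Kiln: Isola preferred on 3+3+1 = 7 ballots; Isola wins 7–0.
Isola beats Basil, Ember, Kiln; loses to Grove, Harvest — 3 pairwise wins.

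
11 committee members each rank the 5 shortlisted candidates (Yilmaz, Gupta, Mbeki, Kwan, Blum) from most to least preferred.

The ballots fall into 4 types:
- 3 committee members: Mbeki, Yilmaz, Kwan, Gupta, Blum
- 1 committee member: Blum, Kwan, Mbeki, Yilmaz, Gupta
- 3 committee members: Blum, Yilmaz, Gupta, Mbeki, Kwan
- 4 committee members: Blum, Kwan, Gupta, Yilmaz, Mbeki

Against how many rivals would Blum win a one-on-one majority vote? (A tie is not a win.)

Blum against each rival (11 committee members):
Blum vs Yilmaz: 1+3+4 = 8 for Blum, 3 for Yilmaz — Blum by 8–3.
Blum vs Gupta: Blum preferred on 1+3+4 = 8 ballots; Blum wins 8–3.
Blum vs Mbeki: Blum preferred on 1+3+4 = 8 ballots; Blum wins 8–3.
Blum vs Kwan: 8 to 3, Blum.
Blum beats Yilmaz, Gupta, Mbeki, Kwan — 4 pairwise wins.

4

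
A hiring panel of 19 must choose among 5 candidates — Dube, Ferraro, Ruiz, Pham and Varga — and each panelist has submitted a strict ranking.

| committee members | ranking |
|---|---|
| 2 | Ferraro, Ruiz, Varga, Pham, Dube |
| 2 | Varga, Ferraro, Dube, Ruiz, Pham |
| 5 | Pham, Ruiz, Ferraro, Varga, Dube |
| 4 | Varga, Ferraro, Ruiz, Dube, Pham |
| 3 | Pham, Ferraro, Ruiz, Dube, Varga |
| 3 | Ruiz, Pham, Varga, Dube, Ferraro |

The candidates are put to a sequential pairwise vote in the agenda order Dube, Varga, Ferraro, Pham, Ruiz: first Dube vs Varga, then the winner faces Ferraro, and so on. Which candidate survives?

Round 1: Dube vs Varga — 3–16, Varga advances.
Round 2: Varga vs Ferraro — 9–10, Ferraro advances.
Round 3: Ferraro vs Pham — 8–11, Pham advances.
Round 4: Pham vs Ruiz — 8–11, Ruiz advances.
The agenda winner is Ruiz.

Ruiz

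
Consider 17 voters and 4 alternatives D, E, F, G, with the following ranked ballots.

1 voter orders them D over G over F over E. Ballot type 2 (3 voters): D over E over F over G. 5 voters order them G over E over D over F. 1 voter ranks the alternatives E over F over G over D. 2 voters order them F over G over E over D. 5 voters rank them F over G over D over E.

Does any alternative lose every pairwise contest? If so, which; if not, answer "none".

Pairwise majorities:
D vs E: 9 to 8, D.
D vs F: D wins 9–8.
D vs G: G wins 13–4.
E vs F: 9 to 8, E.
E vs G: 3+1 = 4 for E, 13 for G — G by 13–4.
F vs G: F wins 11–6.
No alternative is winless: D beats E; E beats F; F beats G; G beats D. There is no Condorcet loser.

none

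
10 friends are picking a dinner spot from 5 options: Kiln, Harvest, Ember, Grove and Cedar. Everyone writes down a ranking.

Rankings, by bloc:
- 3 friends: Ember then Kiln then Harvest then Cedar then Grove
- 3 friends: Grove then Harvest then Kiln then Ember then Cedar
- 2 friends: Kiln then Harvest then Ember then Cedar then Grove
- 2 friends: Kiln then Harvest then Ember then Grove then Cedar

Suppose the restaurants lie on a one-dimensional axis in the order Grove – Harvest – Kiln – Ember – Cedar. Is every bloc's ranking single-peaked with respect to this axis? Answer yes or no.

yes

Axis positions: Grove=1, Harvest=2, Kiln=3, Ember=4, Cedar=5.
Bloc 1 (peak Ember at position 4): ranking walks positions 4-3-2-5-1, expanding outward from the peak — single-peaked.
Bloc 2 (peak Grove at position 1): ranking walks positions 1-2-3-4-5, expanding outward from the peak — single-peaked.
Bloc 3 (peak Kiln at position 3): ranking walks positions 3-2-4-5-1, expanding outward from the peak — single-peaked.
Bloc 4 (peak Kiln at position 3): ranking walks positions 3-2-4-1-5, expanding outward from the peak — single-peaked.
Every ranking is single-peaked on this axis.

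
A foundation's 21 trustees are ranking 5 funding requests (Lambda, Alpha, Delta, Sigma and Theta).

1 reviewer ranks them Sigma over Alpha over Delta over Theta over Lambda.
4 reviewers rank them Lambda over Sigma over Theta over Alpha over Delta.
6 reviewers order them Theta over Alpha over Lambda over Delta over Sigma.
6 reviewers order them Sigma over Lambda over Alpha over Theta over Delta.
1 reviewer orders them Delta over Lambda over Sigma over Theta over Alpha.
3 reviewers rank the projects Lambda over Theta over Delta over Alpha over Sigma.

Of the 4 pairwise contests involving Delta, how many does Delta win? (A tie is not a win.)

Delta against each rival (21 reviewers):
Delta vs Lambda: Lambda wins 19–2.
Delta vs Alpha: Delta is ranked higher on 1+3 = 4 ballots, Alpha on 17. Alpha wins 17–4.
Delta vs Sigma: Sigma wins 11–10.
Delta vs Theta: Theta, 19–2.
Delta beats no one; loses to Lambda, Alpha, Sigma, Theta — 0 pairwise wins.

0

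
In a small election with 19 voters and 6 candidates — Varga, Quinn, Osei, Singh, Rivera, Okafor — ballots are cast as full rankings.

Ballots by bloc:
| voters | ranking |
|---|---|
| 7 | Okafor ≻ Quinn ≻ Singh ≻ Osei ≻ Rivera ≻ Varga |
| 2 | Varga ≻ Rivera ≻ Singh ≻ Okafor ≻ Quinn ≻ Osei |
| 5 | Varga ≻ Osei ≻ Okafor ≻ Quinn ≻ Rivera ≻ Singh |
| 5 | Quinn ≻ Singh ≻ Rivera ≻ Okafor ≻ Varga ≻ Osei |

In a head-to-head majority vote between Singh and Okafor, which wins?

Ballots ranking Singh above Okafor: 2 + 5 = 7.
Ballots ranking Okafor above Singh: 19 − 7 = 12.
Okafor wins the head-to-head 12–7.

Okafor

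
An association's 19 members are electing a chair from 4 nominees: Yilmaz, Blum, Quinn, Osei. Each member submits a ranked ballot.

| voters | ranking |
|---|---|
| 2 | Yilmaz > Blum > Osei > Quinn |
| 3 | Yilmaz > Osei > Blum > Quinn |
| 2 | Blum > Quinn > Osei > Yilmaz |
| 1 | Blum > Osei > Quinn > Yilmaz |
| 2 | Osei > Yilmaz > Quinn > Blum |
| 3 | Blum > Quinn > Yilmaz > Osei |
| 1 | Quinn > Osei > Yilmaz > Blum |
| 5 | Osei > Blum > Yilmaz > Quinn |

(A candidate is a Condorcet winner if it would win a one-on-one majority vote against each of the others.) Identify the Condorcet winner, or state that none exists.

Pairwise majorities:
Yilmaz–Blum: Blum 11–8.
Yilmaz vs Quinn: Yilmaz, 12–7.
Yilmaz vs Osei: Osei, 11–8.
Blum–Quinn: Blum 16–3.
Blum vs Osei: Osei wins 11–8.
Quinn vs Osei: Osei, 13–6.
Osei wins every pairwise contest, so Osei is the Condorcet winner.

Osei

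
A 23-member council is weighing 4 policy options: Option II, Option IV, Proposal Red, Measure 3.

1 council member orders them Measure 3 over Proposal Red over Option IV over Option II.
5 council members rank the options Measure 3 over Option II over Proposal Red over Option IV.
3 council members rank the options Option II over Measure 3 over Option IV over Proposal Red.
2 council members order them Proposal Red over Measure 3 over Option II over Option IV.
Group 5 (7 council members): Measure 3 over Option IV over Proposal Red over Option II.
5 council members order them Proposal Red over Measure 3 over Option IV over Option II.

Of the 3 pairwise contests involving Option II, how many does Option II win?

Option II against each rival (23 council members):
Option II–Option IV: Option IV 13–10.
Option II vs Proposal Red: Proposal Red wins 15–8.
Option II vs Measure 3: Option II preferred on 3 ballots; Measure 3 wins 20–3.
Option II beats no one; loses to Option IV, Proposal Red, Measure 3 — 0 pairwise wins.

0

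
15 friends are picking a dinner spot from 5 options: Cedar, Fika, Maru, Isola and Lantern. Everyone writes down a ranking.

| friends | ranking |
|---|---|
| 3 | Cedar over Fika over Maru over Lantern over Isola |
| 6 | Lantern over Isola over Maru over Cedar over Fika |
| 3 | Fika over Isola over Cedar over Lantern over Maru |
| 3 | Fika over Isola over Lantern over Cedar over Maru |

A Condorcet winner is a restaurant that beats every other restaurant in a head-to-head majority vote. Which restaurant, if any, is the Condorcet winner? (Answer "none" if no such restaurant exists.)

Head-to-head results (15 friends):
Cedar vs Fika: 3+6 = 9 for Cedar, 6 for Fika — Cedar by 9–6.
Cedar vs Maru: Cedar, 9–6.
Cedar vs Isola: 3 for Cedar, 12 for Isola — Isola by 12–3.
Cedar vs Lantern: Lantern, 9–6.
Fika vs Maru: Fika is ranked higher on 3+3+3 = 9 ballots, Maru on 6. Fika wins 9–6.
Fika vs Isola: Fika is ranked higher on 3+3+3 = 9 ballots, Isola on 6. Fika wins 9–6.
Fika vs Lantern: 3+3+3 = 9 for Fika, 6 for Lantern — Fika by 9–6.
Maru–Isola: Isola 12–3.
Maru vs Lantern: Lantern, 12–3.
Isola vs Lantern: 6 to 9, Lantern.
Every restaurant loses at least once (Cedar loses to Isola; Fika loses to Cedar; Maru loses to Cedar; Isola loses to Fika; Lantern loses to Fika). The majority relation contains the cycle Cedar beats Fika beats Isola beats Cedar, so there is no Condorcet winner.

none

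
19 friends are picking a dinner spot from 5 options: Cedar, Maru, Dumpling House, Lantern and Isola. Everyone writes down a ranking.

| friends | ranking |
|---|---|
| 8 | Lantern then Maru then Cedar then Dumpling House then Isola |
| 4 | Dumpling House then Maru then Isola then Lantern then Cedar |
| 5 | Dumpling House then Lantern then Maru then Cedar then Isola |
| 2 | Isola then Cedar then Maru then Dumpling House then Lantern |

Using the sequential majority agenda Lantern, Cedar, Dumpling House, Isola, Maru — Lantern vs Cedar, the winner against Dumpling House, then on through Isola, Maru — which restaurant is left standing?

Maru

Round 1: Lantern vs Cedar — 17–2, Lantern advances.
Round 2: Lantern vs Dumpling House — 8–11, Dumpling House advances.
Round 3: Dumpling House vs Isola — 17–2, Dumpling House advances.
Round 4: Dumpling House vs Maru — 9–10, Maru advances.
Maru survives the agenda.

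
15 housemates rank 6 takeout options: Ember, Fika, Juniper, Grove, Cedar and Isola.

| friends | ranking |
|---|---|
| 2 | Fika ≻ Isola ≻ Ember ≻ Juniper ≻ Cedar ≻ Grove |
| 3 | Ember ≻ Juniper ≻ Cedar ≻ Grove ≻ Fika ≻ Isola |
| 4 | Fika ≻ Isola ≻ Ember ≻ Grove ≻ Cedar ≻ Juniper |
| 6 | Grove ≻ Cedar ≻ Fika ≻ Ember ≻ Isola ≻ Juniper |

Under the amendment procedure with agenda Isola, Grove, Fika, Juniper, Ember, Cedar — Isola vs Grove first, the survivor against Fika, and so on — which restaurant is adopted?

Round 1: Isola vs Grove — 6–9, Grove advances.
Round 2: Grove vs Fika — 9–6, Grove advances.
Round 3: Grove vs Juniper — 10–5, Grove advances.
Round 4: Grove vs Ember — 6–9, Ember advances.
Round 5: Ember vs Cedar — 9–6, Ember advances.
The agenda winner is Ember.

Ember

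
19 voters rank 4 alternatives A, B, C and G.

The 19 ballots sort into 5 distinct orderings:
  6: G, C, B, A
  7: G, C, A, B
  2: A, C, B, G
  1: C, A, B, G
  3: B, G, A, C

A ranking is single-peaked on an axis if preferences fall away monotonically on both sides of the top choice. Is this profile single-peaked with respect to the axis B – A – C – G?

Axis positions: B=1, A=2, C=3, G=4.
Group 1: ranking walks positions 4-3-1-2; B is ranked above A even though A lies between B and the peak G on the axis — preferences dip and rise again. Not single-peaked.
Group 2 (peak G at position 4): ranking walks positions 4-3-2-1, expanding outward from the peak — single-peaked.
Group 3 (peak A at position 2): ranking walks positions 2-3-1-4, expanding outward from the peak — single-peaked.
Group 4 (peak C at position 3): ranking walks positions 3-2-1-4, expanding outward from the peak — single-peaked.
Group 5: ranking walks positions 1-4-2-3; G is ranked above A even though A lies between G and the peak B on the axis — preferences dip and rise again. Not single-peaked.
Group 1 violates single-peakedness, so the profile is not single-peaked on this axis.

no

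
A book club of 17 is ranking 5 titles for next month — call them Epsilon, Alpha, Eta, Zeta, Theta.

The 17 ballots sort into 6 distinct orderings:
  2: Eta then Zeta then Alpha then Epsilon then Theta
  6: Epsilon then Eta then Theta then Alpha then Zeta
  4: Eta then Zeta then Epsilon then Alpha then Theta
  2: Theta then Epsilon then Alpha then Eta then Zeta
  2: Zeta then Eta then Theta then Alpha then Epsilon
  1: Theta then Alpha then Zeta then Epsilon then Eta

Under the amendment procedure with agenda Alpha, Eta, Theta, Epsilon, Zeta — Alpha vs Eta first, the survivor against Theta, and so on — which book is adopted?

Zeta

Round 1: Alpha vs Eta — 3–14, Eta advances.
Round 2: Eta vs Theta — 14–3, Eta advances.
Round 3: Eta vs Epsilon — 8–9, Epsilon advances.
Round 4: Epsilon vs Zeta — 8–9, Zeta advances.
The agenda winner is Zeta.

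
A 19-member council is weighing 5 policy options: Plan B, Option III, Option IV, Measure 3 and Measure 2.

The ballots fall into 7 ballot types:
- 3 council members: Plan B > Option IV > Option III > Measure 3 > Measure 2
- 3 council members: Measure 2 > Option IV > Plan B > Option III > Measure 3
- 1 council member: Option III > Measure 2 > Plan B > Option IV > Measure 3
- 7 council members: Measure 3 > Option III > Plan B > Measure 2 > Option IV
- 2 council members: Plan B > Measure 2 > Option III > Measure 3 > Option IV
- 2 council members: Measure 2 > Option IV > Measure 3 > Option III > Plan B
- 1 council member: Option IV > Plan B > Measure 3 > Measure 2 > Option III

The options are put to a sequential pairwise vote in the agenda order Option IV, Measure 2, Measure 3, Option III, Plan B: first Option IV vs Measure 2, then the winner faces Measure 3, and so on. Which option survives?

Round 1: Option IV vs Measure 2 — 4–15, Measure 2 advances.
Round 2: Measure 2 vs Measure 3 — 8–11, Measure 3 advances.
Round 3: Measure 3 vs Option III — 10–9, Measure 3 advances.
Round 4: Measure 3 vs Plan B — 9–10, Plan B advances.
The agenda winner is Plan B.

Plan B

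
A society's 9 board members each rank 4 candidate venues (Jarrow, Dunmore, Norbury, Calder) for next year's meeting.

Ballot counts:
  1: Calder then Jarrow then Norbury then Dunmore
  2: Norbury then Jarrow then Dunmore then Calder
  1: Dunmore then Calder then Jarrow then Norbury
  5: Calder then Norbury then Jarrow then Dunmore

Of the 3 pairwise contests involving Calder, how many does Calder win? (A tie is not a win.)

Calder against each rival (9 organisers):
Calder vs Jarrow: 1+1+5 = 7 for Calder, 2 for Jarrow — Calder by 7–2.
Calder vs Dunmore: Calder preferred on 1+5 = 6 ballots; Calder wins 6–3.
Calder vs Norbury: 7 to 2, Calder.
Calder beats Jarrow, Dunmore, Norbury — 3 pairwise wins.

3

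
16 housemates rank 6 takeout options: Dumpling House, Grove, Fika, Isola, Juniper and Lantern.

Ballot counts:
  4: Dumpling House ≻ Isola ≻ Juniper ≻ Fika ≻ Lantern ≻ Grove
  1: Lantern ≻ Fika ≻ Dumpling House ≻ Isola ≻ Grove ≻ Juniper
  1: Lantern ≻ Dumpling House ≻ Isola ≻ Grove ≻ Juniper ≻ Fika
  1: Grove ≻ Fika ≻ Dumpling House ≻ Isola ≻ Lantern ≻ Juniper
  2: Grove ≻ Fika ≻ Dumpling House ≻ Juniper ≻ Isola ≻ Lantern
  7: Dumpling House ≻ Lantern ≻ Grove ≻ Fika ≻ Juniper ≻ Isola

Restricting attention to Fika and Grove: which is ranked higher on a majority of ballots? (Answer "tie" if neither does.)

Grove

Ballots ranking Fika above Grove: 4 + 1 = 5.
Ballots ranking Grove above Fika: 16 − 5 = 11.
Grove wins the head-to-head 11–5.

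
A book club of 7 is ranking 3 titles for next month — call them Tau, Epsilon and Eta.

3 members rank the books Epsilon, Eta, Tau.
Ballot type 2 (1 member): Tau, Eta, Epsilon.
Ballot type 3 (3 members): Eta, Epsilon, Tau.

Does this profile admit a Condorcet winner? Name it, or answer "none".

Pairwise majorities:
Tau vs Epsilon: 1 for Tau, 6 for Epsilon — Epsilon by 6–1.
Tau vs Eta: 1 to 6, Eta.
Epsilon vs Eta: 3 to 4, Eta.
Eta defeats every rival head-to-head and is the Condorcet winner.

Eta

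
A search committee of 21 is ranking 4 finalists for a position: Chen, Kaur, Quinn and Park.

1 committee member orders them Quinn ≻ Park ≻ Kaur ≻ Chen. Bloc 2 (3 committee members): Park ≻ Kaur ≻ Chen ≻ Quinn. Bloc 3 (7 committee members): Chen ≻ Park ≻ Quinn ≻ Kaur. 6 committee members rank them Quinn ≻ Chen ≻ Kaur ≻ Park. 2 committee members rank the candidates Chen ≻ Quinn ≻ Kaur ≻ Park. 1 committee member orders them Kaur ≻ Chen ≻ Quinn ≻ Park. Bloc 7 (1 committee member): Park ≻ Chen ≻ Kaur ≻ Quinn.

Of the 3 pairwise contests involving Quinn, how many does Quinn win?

1

Quinn against each rival (21 committee members):
Quinn vs Chen: 7 to 14, Chen.
Quinn–Kaur: Quinn 16–5.
Quinn vs Park: Quinn is ranked higher on 1+6+2+1 = 10 ballots, Park on 11. Park wins 11–10.
Quinn beats Kaur; loses to Chen, Park — 1 pairwise win.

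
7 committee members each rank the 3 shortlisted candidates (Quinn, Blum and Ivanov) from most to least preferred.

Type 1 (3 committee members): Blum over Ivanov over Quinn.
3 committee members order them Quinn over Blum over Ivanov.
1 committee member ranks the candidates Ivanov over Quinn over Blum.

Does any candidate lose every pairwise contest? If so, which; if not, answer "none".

Pairwise majorities:
Quinn vs Blum: 3+1 = 4 for Quinn, 3 for Blum — Quinn by 4–3.
Quinn–Ivanov: Ivanov 4–3.
Blum vs Ivanov: 6 to 1, Blum.
Each candidate has at least one pairwise win (Quinn beats Blum; Blum beats Ivanov; Ivanov beats Quinn) — no Condorcet loser.

none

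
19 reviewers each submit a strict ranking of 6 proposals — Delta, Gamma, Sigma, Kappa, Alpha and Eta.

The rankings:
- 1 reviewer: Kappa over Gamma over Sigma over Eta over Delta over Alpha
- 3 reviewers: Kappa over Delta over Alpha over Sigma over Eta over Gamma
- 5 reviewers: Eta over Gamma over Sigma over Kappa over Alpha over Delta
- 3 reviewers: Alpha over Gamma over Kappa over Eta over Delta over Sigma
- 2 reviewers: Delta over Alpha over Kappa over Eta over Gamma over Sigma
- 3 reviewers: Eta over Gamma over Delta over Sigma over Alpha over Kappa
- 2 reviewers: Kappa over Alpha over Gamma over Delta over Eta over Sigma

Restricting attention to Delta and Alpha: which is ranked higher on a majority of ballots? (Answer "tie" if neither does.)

Ballots ranking Delta above Alpha: 1 + 3 + 2 + 3 = 9.
Ballots ranking Alpha above Delta: 19 − 9 = 10.
Alpha wins the head-to-head 10–9.

Alpha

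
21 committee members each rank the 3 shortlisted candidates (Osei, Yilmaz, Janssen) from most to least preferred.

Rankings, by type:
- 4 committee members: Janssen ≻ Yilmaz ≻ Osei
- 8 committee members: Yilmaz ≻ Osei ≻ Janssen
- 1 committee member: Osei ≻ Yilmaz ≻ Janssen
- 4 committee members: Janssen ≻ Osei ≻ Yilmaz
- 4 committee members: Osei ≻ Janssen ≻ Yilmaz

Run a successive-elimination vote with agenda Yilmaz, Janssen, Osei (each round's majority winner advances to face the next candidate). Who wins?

Osei

Round 1: Yilmaz vs Janssen — 9–12, Janssen advances.
Round 2: Janssen vs Osei — 8–13, Osei advances.
Osei survives the agenda.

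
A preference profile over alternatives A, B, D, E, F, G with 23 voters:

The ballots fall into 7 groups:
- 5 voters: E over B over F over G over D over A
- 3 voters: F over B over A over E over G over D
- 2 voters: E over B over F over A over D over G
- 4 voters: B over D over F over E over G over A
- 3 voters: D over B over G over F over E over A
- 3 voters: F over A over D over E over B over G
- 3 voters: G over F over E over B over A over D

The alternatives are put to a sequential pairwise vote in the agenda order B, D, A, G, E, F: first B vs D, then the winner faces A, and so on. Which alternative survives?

Round 1: B vs D — 17–6, B advances.
Round 2: B vs A — 20–3, B advances.
Round 3: B vs G — 20–3, B advances.
Round 4: B vs E — 10–13, E advances.
Round 5: E vs F — 7–16, F advances.
F survives the agenda.

F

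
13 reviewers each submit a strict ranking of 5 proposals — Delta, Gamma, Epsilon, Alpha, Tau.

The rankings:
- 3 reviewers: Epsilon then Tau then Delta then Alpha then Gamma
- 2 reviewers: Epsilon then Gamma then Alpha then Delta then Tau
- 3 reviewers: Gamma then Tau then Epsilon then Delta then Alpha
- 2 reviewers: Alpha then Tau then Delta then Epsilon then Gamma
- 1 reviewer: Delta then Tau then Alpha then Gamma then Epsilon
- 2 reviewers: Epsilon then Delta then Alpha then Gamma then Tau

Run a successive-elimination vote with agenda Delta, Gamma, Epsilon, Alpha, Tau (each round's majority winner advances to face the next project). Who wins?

Round 1: Delta vs Gamma — 8–5, Delta advances.
Round 2: Delta vs Epsilon — 3–10, Epsilon advances.
Round 3: Epsilon vs Alpha — 10–3, Epsilon advances.
Round 4: Epsilon vs Tau — 7–6, Epsilon advances.
The agenda winner is Epsilon.

Epsilon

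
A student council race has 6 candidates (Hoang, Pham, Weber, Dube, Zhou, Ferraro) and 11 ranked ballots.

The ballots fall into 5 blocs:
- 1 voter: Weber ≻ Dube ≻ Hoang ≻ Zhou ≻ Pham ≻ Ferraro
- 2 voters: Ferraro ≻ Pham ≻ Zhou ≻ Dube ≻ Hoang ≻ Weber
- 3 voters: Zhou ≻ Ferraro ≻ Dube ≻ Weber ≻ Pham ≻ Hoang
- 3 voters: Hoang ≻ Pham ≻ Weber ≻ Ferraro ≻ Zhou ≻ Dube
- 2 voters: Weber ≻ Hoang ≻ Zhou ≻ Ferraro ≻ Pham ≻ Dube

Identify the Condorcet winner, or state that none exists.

Weber

Pairwise majorities:
Hoang–Pham: Hoang 6–5.
Hoang vs Weber: Weber wins 6–5.
Hoang–Dube: Dube 6–5.
Hoang–Zhou: Hoang 6–5.
Hoang vs Ferraro: Hoang wins 6–5.
Pham vs Weber: Weber wins 6–5.
Pham vs Dube: Pham wins 7–4.
Pham vs Zhou: Zhou wins 6–5.
Pham vs Ferraro: Ferraro wins 7–4.
Weber vs Dube: Weber wins 6–5.
Weber vs Zhou: Weber wins 6–5.
Weber vs Ferraro: Weber, 6–5.
Dube vs Zhou: Zhou, 10–1.
Dube–Ferraro: Ferraro 10–1.
Zhou vs Ferraro: Zhou, 6–5.
Weber wins every pairwise contest, so Weber is the Condorcet winner.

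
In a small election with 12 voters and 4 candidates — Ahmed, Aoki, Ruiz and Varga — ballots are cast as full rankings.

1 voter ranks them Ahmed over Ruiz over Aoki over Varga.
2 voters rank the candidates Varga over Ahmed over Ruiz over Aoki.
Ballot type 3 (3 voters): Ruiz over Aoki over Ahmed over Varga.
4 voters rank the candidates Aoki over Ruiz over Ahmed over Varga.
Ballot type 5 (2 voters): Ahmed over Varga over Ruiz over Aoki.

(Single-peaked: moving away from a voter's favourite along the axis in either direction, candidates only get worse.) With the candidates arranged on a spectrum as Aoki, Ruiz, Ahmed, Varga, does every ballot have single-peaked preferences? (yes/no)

Axis positions: Aoki=1, Ruiz=2, Ahmed=3, Varga=4.
Ballot type 1 (peak Ahmed at position 3): ranking walks positions 3-2-1-4, expanding outward from the peak — single-peaked.
Ballot type 2 (peak Varga at position 4): ranking walks positions 4-3-2-1, expanding outward from the peak — single-peaked.
Ballot type 3 (peak Ruiz at position 2): ranking walks positions 2-1-3-4, expanding outward from the peak — single-peaked.
Ballot type 4 (peak Aoki at position 1): ranking walks positions 1-2-3-4, expanding outward from the peak — single-peaked.
Ballot type 5 (peak Ahmed at position 3): ranking walks positions 3-4-2-1, expanding outward from the peak — single-peaked.
Every ranking is single-peaked on this axis.

yes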